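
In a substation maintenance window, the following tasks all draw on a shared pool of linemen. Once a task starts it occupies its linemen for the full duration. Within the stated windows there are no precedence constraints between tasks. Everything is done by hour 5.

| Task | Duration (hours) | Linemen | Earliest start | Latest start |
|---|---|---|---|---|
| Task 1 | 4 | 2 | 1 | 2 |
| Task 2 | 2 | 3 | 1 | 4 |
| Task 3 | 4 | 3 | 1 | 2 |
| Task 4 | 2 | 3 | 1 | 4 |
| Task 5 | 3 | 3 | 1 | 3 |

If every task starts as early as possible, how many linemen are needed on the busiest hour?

Early-start schedule: Task 1@1, Task 2@1, Task 3@1, Task 4@1, Task 5@1.
Load per hour: hour 1: 14, hour 2: 14, hour 3: 8, hour 4: 5, hour 5: 0.
Peak is 14.

14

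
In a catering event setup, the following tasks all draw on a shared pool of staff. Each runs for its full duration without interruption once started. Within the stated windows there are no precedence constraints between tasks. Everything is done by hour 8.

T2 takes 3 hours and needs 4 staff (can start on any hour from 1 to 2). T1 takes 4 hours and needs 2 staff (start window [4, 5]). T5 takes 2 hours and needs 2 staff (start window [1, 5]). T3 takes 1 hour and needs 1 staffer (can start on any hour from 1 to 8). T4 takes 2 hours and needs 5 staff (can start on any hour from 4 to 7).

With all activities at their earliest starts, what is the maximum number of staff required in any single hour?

Early-start schedule: T2@1, T1@4, T5@1, T3@1, T4@4.
Load per hour: hour 1: 7, hour 2: 6, hour 3: 4, hour 4: 7, hour 5: 7, hour 6: 2, hour 7: 2, hour 8: 0.
Peak is 7.

7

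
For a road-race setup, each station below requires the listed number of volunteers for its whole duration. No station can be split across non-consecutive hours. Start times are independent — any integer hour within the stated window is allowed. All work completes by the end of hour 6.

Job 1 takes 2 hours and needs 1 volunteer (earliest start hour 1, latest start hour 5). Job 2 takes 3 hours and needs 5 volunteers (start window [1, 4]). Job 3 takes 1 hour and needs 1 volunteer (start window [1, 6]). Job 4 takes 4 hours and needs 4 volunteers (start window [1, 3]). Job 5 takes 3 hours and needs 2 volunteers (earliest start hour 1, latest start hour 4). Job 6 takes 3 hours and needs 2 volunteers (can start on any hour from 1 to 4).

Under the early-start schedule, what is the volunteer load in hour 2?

14

At early start, hour 2 has: Job 1, Job 2, Job 4, Job 5, Job 6.
Demand: 1 + 5 + 4 + 2 + 2 = 14.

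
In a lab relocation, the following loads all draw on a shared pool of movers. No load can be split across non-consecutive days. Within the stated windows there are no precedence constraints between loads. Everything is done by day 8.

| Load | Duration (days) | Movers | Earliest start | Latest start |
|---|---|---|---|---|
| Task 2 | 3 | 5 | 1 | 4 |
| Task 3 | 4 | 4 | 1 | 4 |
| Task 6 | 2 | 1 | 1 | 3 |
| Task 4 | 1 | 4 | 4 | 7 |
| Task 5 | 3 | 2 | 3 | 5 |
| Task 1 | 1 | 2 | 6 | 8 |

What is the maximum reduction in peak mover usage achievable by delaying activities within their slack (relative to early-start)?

Early-start peak: d1:10  d2:10  d3:11  d4:10  d5:2  d6:2  d7:0  d8:0 ⇒ 11.
Leveled (Task 2@1, Task 3@4, Task 6@1, Task 4@4, Task 5@5, Task 1@6): d1:6  d2:6  d3:5  d4:8  d5:6  d6:8  d7:6  d8:0 ⇒ 8.
Reduction 11 − 8 = 3.

3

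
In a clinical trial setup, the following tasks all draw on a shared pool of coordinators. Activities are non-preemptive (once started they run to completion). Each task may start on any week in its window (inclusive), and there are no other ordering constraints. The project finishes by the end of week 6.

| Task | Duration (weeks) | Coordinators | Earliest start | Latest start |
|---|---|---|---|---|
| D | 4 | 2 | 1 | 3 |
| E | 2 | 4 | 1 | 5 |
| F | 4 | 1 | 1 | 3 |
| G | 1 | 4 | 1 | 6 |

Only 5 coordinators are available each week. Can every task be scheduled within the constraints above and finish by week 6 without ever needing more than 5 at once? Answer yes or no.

no

The minimum achievable peak is 6; 5 < 6, so no feasible schedule stays within the cap.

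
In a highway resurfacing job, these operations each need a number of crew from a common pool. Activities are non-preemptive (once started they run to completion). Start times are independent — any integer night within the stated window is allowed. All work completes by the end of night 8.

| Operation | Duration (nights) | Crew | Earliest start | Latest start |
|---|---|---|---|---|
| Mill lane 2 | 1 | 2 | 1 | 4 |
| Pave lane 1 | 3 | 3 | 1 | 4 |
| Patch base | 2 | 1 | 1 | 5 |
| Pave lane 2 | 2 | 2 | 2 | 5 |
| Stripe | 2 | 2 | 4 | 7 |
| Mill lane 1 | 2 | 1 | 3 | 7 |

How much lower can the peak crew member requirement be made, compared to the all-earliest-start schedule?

Early-start peak: n1:6  n2:6  n3:6  n4:3  n5:2  n6:0  n7:0  n8:0 ⇒ 6.
Leveled (Mill lane 2@1, Pave lane 1@2, Patch base@5, Pave lane 2@5, Stripe@7, Mill lane 1@7): n1:2  n2:3  n3:3  n4:3  n5:3  n6:3  n7:3  n8:3 ⇒ 3.
Reduction 6 − 3 = 3.

3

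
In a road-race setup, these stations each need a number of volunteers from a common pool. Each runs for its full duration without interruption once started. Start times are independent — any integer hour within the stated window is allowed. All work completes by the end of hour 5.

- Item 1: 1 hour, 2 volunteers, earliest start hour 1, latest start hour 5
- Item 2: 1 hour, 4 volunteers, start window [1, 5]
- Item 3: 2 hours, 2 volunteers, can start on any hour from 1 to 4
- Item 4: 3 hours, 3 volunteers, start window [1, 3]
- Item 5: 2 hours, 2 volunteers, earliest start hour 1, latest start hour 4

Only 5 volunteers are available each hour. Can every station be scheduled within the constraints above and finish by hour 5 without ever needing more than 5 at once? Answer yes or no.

Schedule Item 1@1, Item 2@5, Item 3@1, Item 4@2, Item 5@3: h1:4  h2:5  h3:5  h4:5  h5:4 — peak 5 ≤ 5.

yes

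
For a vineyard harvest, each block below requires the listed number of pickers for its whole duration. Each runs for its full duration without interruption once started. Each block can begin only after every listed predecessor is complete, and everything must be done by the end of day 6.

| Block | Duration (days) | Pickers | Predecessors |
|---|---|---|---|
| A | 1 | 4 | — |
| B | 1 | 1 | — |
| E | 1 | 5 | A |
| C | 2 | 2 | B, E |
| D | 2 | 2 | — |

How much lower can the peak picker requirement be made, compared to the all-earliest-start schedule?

2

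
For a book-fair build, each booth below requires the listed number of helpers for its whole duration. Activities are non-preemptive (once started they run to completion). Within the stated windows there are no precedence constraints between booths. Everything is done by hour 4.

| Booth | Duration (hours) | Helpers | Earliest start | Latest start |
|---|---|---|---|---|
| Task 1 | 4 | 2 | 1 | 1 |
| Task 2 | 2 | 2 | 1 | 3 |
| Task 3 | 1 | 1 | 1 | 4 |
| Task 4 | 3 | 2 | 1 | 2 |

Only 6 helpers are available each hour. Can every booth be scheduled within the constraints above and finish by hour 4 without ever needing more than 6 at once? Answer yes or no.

yes

Schedule Task 1@1, Task 2@1, Task 3@1, Task 4@2: h1:5  h2:6  h3:4  h4:4 — peak 6 ≤ 6.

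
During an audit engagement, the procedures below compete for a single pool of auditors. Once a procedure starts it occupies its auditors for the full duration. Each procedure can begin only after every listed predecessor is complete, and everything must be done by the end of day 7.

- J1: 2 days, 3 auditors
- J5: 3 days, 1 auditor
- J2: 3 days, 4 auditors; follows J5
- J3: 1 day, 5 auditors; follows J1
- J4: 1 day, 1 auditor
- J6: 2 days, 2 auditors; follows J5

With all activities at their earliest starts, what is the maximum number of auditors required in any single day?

6

Early-start schedule: J1@1, J5@1, J2@4, J3@3, J4@1, J6@4.
Load per day: day 1: 5, day 2: 4, day 3: 6, day 4: 6, day 5: 6, day 6: 4, day 7: 0.
Peak is 6.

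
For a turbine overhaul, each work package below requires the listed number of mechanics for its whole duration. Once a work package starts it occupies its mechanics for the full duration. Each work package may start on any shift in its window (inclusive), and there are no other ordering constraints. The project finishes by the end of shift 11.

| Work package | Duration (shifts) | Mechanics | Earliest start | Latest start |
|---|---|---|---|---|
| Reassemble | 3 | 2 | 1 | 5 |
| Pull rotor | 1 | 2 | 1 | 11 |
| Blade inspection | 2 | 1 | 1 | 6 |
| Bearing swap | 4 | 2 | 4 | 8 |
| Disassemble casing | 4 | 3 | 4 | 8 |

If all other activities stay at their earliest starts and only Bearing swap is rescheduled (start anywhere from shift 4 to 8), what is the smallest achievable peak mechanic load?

5

Bearing swap@4: s1:5  s2:3  s3:2  s4:5  s5:5  s6:5  s7:5  s8:0  s9:0  s10:0  s11:0 → peak 5
Bearing swap@5: s1:5  s2:3  s3:2  s4:3  s5:5  s6:5  s7:5  s8:2  s9:0  s10:0  s11:0 → peak 5
Bearing swap@6: s1:5  s2:3  s3:2  s4:3  s5:3  s6:5  s7:5  s8:2  s9:2  s10:0  s11:0 → peak 5
Bearing swap@7: s1:5  s2:3  s3:2  s4:3  s5:3  s6:3  s7:5  s8:2  s9:2  s10:2  s11:0 → peak 5
Bearing swap@8: s1:5  s2:3  s3:2  s4:3  s5:3  s6:3  s7:3  s8:2  s9:2  s10:2  s11:2 → peak 5
Best is Bearing swap@4, peak 5.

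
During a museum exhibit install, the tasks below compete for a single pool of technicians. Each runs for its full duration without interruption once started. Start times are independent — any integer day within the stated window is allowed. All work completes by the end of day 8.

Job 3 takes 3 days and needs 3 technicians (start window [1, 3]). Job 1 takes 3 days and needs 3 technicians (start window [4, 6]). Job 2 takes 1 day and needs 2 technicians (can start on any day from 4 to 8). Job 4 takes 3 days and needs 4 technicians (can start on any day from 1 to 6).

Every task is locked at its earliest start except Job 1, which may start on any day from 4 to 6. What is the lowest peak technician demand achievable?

Job 1@4: d1:7  d2:7  d3:7  d4:5  d5:3  d6:3  d7:0  d8:0 → peak 7
Job 1@5: d1:7  d2:7  d3:7  d4:2  d5:3  d6:3  d7:3  d8:0 → peak 7
Job 1@6: d1:7  d2:7  d3:7  d4:2  d5:0  d6:3  d7:3  d8:3 → peak 7
Best is Job 1@4, peak 7.

7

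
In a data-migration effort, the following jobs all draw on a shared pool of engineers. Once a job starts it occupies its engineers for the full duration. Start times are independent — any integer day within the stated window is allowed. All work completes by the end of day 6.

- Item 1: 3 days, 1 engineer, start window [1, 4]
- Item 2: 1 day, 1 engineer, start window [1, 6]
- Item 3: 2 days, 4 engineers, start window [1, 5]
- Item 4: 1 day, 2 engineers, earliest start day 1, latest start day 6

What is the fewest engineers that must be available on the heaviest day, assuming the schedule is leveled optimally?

4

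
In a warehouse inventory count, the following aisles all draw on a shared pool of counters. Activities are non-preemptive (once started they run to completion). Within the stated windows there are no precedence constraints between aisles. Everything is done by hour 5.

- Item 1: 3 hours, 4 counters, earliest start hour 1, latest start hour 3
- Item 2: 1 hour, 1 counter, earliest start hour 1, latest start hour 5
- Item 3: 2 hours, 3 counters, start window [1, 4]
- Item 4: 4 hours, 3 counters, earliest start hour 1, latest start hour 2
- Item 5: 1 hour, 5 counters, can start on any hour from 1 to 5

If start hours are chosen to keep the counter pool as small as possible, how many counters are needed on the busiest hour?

8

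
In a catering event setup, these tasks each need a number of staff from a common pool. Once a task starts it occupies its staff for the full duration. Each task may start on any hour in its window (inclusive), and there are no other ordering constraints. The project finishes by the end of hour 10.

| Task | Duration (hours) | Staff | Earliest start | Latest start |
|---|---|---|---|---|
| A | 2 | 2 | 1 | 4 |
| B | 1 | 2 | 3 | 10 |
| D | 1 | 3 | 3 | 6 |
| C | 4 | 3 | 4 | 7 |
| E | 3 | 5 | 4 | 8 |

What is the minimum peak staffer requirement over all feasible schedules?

Early-start (A@1, B@3, D@3, C@4, E@4) gives peak 8: h1:2  h2:2  h3:5  h4:8  h5:8  h6:8  h7:3  h8:0  h9:0  h10:0.
Shift E→8.
Schedule A@1, B@3, D@3, C@4, E@8: h1:2  h2:2  h3:5  h4:3  h5:3  h6:3  h7:3  h8:5  h9:5  h10:5 — peak 5.

5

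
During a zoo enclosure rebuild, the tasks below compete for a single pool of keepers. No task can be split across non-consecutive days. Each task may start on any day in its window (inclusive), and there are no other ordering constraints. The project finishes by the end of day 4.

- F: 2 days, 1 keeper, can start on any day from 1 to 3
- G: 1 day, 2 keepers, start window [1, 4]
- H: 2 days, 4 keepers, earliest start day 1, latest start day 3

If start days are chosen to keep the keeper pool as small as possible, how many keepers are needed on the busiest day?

Early-start (F@1, G@1, H@1) gives peak 7: d1:7  d2:5  d3:0  d4:0.
Shift H→3.
Schedule F@1, G@1, H@3: d1:3  d2:1  d3:4  d4:4 — peak 4.

4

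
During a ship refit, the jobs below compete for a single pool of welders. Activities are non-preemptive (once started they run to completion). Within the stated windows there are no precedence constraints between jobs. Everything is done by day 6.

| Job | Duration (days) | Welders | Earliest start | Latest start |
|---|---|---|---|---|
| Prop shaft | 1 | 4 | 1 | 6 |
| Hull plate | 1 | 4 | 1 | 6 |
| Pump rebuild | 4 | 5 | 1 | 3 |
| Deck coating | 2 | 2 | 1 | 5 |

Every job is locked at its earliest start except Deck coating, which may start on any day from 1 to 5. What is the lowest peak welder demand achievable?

13

Deck coating@1: d1:15  d2:7  d3:5  d4:5  d5:0  d6:0 → peak 15
Deck coating@2: d1:13  d2:7  d3:7  d4:5  d5:0  d6:0 → peak 13
Deck coating@3: d1:13  d2:5  d3:7  d4:7  d5:0  d6:0 → peak 13
Deck coating@4: d1:13  d2:5  d3:5  d4:7  d5:2  d6:0 → peak 13
Deck coating@5: d1:13  d2:5  d3:5  d4:5  d5:2  d6:2 → peak 13
Best is Deck coating@2, peak 13.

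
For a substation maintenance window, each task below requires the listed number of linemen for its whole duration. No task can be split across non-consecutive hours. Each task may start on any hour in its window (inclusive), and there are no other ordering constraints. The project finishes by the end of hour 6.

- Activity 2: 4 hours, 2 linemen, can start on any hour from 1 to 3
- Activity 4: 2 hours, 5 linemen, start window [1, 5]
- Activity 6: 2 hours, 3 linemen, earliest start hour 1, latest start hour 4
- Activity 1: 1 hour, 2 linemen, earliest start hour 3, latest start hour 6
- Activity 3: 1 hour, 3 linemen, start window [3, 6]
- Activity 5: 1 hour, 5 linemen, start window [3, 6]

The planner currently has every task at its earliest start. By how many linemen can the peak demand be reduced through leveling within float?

5

Early-start peak: h1:10  h2:10  h3:12  h4:2  h5:0  h6:0 ⇒ 12.
Leveled (Activity 2@1, Activity 4@1, Activity 6@3, Activity 1@3, Activity 3@5, Activity 5@6): h1:7  h2:7  h3:7  h4:5  h5:3  h6:5 ⇒ 7.
Reduction 12 − 7 = 5.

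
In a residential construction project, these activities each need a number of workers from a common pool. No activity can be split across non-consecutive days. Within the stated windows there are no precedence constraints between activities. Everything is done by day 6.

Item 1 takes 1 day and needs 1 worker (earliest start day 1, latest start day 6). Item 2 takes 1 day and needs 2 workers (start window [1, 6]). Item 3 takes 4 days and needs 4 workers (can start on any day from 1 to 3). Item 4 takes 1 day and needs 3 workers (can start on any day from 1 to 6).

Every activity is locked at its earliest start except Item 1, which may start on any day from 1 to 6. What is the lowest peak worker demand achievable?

Item 1@1: d1:10  d2:4  d3:4  d4:4  d5:0  d6:0 → peak 10
Item 1@2: d1:9  d2:5  d3:4  d4:4  d5:0  d6:0 → peak 9
Item 1@3: d1:9  d2:4  d3:5  d4:4  d5:0  d6:0 → peak 9
Item 1@4: d1:9  d2:4  d3:4  d4:5  d5:0  d6:0 → peak 9
Item 1@5: d1:9  d2:4  d3:4  d4:4  d5:1  d6:0 → peak 9
Item 1@6: d1:9  d2:4  d3:4  d4:4  d5:0  d6:1 → peak 9
Best is Item 1@2, peak 9.

9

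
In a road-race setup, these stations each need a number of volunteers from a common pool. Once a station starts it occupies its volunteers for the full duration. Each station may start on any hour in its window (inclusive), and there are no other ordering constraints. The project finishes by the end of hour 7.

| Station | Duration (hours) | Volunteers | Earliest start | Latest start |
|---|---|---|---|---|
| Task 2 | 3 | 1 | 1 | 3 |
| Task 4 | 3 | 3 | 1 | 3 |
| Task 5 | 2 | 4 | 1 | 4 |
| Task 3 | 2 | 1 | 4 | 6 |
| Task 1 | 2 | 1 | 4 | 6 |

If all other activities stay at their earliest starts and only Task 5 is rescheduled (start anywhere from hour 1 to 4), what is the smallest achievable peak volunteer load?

6

Task 5@1: h1:8  h2:8  h3:4  h4:2  h5:2  h6:0  h7:0 → peak 8
Task 5@2: h1:4  h2:8  h3:8  h4:2  h5:2  h6:0  h7:0 → peak 8
Task 5@3: h1:4  h2:4  h3:8  h4:6  h5:2  h6:0  h7:0 → peak 8
Task 5@4: h1:4  h2:4  h3:4  h4:6  h5:6  h6:0  h7:0 → peak 6
Best is Task 5@4, peak 6.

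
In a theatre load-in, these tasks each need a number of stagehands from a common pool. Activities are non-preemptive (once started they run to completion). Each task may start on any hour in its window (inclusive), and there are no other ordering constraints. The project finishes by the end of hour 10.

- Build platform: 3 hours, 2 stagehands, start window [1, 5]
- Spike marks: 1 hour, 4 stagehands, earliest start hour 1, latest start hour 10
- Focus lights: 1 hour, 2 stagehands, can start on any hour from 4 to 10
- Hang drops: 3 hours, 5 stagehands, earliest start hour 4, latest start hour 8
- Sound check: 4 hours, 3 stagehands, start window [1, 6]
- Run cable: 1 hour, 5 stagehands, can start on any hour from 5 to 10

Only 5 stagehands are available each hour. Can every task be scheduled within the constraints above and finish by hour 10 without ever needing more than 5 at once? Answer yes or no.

yes

Schedule Build platform@1, Spike marks@5, Focus lights@4, Hang drops@6, Sound check@1, Run cable@9: h1:5  h2:5  h3:5  h4:5  h5:4  h6:5  h7:5  h8:5  h9:5  h10:0 — peak 5 ≤ 5.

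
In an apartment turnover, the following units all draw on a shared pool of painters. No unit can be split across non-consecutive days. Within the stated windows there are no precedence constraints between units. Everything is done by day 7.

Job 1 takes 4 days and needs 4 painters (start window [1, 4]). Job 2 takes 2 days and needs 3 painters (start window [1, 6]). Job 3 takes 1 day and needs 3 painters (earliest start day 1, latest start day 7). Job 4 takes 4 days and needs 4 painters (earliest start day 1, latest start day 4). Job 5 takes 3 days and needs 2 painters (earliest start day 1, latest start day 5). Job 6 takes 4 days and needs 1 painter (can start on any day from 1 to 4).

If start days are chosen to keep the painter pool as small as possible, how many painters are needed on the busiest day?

9

Early-start (Job 1@1, Job 2@1, Job 3@1, Job 4@1, Job 5@1, Job 6@1) gives peak 17: d1:17  d2:14  d3:11  d4:9  d5:0  d6:0  d7:0.
Shift Job 3→3, Job 4→4, Job 6→4.
Schedule Job 1@1, Job 2@1, Job 3@3, Job 4@4, Job 5@1, Job 6@4: d1:9  d2:9  d3:9  d4:9  d5:5  d6:5  d7:5 — peak 9.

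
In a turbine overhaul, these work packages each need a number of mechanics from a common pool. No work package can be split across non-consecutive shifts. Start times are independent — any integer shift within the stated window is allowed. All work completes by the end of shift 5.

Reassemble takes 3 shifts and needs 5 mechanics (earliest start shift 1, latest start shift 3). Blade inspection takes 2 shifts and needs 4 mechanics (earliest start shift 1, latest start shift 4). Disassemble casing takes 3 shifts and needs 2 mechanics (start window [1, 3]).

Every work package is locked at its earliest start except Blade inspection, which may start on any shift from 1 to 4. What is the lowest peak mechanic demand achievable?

7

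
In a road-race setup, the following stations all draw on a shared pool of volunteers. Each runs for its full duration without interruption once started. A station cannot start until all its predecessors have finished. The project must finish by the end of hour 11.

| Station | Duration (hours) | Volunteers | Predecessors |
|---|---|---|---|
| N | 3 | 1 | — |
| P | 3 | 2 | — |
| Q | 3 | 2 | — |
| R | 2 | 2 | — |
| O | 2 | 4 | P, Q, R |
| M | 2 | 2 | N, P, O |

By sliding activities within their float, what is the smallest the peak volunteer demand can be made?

Early-start (N@1, P@1, Q@1, R@1, O@4, M@6) gives peak 7: h1:7  h2:7  h3:5  h4:4  h5:4  h6:2  h7:2  h8:0  h9:0  h10:0  h11:0.
Shift Q→4, R→4, O→7, M→9.
Schedule N@1, P@1, Q@4, R@4, O@7, M@9: h1:3  h2:3  h3:3  h4:4  h5:4  h6:2  h7:4  h8:4  h9:2  h10:2  h11:0 — peak 4.

4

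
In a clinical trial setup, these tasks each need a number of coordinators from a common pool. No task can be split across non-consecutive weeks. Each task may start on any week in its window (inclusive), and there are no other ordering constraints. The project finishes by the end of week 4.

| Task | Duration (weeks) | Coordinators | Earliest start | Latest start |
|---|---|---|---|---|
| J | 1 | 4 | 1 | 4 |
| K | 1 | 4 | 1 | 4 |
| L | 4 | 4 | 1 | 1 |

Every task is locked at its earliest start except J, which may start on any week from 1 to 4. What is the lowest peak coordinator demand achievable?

J@1: w1:12  w2:4  w3:4  w4:4 → peak 12
J@2: w1:8  w2:8  w3:4  w4:4 → peak 8
J@3: w1:8  w2:4  w3:8  w4:4 → peak 8
J@4: w1:8  w2:4  w3:4  w4:8 → peak 8
Best is J@2, peak 8.

8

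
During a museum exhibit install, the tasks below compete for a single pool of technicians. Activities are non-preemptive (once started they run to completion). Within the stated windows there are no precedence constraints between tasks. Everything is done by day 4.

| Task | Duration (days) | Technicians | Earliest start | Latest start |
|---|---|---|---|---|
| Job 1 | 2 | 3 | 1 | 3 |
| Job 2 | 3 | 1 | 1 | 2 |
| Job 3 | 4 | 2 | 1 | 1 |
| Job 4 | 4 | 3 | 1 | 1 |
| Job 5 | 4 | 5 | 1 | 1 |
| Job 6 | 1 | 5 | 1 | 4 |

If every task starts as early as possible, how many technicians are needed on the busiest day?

19

Early-start schedule: Job 1@1, Job 2@1, Job 3@1, Job 4@1, Job 5@1, Job 6@1.
Load per day: day 1: 19, day 2: 14, day 3: 11, day 4: 10.
Peak is 19.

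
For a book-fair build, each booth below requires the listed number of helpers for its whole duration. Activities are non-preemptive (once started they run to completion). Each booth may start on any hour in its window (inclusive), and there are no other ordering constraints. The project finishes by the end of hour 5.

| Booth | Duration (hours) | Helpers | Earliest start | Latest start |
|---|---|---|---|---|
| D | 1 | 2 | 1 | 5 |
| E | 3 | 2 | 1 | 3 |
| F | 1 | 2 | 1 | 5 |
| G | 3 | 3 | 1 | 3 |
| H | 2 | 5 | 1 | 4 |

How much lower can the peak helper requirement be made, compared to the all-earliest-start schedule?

Early-start peak: h1:14  h2:10  h3:5  h4:0  h5:0 ⇒ 14.
Leveled (D@1, E@1, F@2, G@1, H@4): h1:7  h2:7  h3:5  h4:5  h5:5 ⇒ 7.
Reduction 14 − 7 = 7.

7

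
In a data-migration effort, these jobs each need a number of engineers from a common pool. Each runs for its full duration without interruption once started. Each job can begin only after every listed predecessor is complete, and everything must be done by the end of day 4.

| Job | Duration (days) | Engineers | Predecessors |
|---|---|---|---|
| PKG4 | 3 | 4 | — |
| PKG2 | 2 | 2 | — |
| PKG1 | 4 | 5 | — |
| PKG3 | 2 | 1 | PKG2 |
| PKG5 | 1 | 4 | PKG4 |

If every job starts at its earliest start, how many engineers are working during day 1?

11

At early start, day 1 has: PKG4, PKG2, PKG1.
Demand: 4 + 2 + 5 = 11.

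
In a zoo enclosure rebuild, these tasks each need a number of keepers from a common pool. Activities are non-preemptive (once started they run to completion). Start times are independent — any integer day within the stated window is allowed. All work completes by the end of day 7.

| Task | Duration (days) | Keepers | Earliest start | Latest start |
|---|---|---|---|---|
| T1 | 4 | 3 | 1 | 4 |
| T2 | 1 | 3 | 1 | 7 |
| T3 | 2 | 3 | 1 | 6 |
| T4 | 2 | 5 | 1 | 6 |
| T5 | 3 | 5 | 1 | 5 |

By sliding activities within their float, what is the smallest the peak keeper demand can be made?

8

Early-start (T1@1, T2@1, T3@1, T4@1, T5@1) gives peak 19: d1:19  d2:16  d3:8  d4:3  d5:0  d6:0  d7:0.
Shift T3→4, T4→2, T5→5.
Schedule T1@1, T2@1, T3@4, T4@2, T5@5: d1:6  d2:8  d3:8  d4:6  d5:8  d6:5  d7:5 — peak 8.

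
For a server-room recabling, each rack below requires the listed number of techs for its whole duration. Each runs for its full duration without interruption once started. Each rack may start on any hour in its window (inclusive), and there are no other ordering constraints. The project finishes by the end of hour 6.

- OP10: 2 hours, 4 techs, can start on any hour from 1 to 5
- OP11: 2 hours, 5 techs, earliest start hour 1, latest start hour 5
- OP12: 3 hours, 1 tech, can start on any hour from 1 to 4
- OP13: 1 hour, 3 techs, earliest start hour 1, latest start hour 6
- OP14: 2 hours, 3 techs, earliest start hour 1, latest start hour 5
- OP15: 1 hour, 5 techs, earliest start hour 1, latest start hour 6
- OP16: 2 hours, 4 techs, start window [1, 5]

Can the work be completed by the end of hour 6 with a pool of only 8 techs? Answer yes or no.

Schedule OP10@1, OP11@3, OP12@3, OP13@5, OP14@5, OP15@6, OP16@1: h1:8  h2:8  h3:6  h4:6  h5:7  h6:8 — peak 8 ≤ 8.

yes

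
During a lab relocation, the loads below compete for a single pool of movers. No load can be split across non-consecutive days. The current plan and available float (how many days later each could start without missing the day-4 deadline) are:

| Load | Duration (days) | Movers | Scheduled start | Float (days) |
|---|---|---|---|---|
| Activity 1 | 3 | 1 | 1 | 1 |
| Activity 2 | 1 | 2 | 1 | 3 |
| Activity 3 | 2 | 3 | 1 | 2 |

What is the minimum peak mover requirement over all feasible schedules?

4

Early-start (Activity 1@1, Activity 2@1, Activity 3@1) gives peak 6: d1:6  d2:4  d3:1  d4:0.
Shift Activity 3→2.
Schedule Activity 1@1, Activity 2@1, Activity 3@2: d1:3  d2:4  d3:4  d4:0 — peak 4.
No arrangement of the 24 feasible schedules does better.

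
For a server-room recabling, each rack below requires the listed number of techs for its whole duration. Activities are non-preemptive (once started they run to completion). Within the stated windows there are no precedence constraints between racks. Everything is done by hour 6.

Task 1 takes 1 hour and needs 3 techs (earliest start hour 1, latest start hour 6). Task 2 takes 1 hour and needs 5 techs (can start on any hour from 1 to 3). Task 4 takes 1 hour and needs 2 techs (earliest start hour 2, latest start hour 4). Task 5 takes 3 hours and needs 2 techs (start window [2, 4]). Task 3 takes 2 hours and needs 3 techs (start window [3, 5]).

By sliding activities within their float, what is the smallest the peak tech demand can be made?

5

Early-start (Task 1@1, Task 2@1, Task 4@2, Task 5@2, Task 3@3) gives peak 8: h1:8  h2:4  h3:5  h4:5  h5:0  h6:0.
Shift Task 2→2, Task 4→3, Task 5→3, Task 3→4.
Schedule Task 1@1, Task 2@2, Task 4@3, Task 5@3, Task 3@4: h1:3  h2:5  h3:4  h4:5  h5:5  h6:0 — peak 5.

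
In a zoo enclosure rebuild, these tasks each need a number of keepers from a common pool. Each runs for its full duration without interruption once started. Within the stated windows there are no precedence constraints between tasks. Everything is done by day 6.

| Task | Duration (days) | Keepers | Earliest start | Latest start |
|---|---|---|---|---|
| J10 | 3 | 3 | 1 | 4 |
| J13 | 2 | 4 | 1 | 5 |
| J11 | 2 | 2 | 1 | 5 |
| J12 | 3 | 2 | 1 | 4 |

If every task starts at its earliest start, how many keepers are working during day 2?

11

At early start, day 2 has: J10, J13, J11, J12.
Demand: 3 + 4 + 2 + 2 = 11.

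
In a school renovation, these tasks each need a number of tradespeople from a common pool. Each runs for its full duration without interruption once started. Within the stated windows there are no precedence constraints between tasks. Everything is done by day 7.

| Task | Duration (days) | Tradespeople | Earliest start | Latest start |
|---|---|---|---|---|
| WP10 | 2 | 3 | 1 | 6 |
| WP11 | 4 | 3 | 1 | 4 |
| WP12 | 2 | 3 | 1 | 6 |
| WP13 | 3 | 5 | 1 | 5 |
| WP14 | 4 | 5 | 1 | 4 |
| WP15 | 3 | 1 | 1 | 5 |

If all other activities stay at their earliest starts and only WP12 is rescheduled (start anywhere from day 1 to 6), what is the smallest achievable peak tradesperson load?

17

WP12@1: d1:20  d2:20  d3:14  d4:8  d5:0  d6:0  d7:0 → peak 20
WP12@2: d1:17  d2:20  d3:17  d4:8  d5:0  d6:0  d7:0 → peak 20
WP12@3: d1:17  d2:17  d3:17  d4:11  d5:0  d6:0  d7:0 → peak 17
WP12@4: d1:17  d2:17  d3:14  d4:11  d5:3  d6:0  d7:0 → peak 17
WP12@5: d1:17  d2:17  d3:14  d4:8  d5:3  d6:3  d7:0 → peak 17
WP12@6: d1:17  d2:17  d3:14  d4:8  d5:0  d6:3  d7:3 → peak 17
Best is WP12@3, peak 17.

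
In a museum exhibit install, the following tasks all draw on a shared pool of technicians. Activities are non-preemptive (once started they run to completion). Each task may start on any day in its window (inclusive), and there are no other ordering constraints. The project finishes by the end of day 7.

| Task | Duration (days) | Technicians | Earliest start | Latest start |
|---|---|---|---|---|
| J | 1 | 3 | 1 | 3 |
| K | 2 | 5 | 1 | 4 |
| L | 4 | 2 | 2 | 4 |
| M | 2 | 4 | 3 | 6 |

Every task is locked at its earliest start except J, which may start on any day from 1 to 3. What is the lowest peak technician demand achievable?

J@1: d1:8  d2:7  d3:6  d4:6  d5:2  d6:0  d7:0 → peak 8
J@2: d1:5  d2:10  d3:6  d4:6  d5:2  d6:0  d7:0 → peak 10
J@3: d1:5  d2:7  d3:9  d4:6  d5:2  d6:0  d7:0 → peak 9
Best is J@1, peak 8.

8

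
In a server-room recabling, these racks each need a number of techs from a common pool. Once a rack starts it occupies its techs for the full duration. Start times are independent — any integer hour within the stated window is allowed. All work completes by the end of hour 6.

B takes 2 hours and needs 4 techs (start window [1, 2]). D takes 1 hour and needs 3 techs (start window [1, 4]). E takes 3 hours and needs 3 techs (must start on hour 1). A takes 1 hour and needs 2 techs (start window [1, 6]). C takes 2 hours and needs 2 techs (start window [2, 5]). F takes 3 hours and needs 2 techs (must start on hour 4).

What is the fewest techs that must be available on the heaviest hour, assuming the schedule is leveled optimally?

Early-start (B@1, D@1, E@1, A@1, C@2, F@4) gives peak 12: h1:12  h2:9  h3:5  h4:2  h5:2  h6:2.
Shift D→3, A→4, C→4.
Schedule B@1, D@3, E@1, A@4, C@4, F@4: h1:7  h2:7  h3:6  h4:6  h5:4  h6:2 — peak 7.

7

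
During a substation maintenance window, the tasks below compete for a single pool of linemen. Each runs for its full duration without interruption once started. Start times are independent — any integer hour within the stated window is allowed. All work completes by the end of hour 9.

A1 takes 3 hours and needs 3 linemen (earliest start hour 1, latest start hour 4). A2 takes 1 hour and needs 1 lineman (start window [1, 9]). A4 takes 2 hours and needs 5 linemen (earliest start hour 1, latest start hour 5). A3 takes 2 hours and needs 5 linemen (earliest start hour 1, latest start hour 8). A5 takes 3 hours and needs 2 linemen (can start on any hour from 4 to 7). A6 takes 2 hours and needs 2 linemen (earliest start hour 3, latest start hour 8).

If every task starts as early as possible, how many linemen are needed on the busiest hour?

Early-start schedule: A1@1, A2@1, A4@1, A3@1, A5@4, A6@3.
Load per hour: hour 1: 14, hour 2: 13, hour 3: 5, hour 4: 4, hour 5: 2, hour 6: 2, hour 7: 0, hour 8: 0, hour 9: 0.
Peak is 14.

14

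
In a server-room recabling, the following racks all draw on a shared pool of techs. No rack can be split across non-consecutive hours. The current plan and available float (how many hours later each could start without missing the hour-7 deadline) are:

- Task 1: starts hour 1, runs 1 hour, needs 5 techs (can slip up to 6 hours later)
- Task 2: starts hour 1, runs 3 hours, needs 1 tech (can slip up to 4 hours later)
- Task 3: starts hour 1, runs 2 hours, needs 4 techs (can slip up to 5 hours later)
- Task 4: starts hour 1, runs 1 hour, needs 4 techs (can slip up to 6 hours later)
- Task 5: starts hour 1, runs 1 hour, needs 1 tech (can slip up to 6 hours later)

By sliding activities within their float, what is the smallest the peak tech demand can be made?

5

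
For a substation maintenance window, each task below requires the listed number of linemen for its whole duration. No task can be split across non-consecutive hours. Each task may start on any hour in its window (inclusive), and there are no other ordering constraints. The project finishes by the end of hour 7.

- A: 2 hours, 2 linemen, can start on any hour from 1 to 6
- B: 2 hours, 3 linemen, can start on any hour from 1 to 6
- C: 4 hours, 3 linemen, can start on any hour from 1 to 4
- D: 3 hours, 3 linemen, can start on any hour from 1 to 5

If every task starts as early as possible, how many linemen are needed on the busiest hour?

11

Early-start schedule: A@1, B@1, C@1, D@1.
Load per hour: hour 1: 11, hour 2: 11, hour 3: 6, hour 4: 3, hour 5: 0, hour 6: 0, hour 7: 0.
Peak is 11.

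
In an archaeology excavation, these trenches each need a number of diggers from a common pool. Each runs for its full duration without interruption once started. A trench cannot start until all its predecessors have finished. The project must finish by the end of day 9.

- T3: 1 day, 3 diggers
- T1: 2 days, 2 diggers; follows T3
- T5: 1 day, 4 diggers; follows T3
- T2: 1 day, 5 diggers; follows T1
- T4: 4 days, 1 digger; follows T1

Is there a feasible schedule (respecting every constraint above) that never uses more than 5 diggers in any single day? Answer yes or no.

Schedule T3@1, T1@2, T5@4, T2@5, T4@6: d1:3  d2:2  d3:2  d4:4  d5:5  d6:1  d7:1  d8:1  d9:1 — peak 5 ≤ 5.

yes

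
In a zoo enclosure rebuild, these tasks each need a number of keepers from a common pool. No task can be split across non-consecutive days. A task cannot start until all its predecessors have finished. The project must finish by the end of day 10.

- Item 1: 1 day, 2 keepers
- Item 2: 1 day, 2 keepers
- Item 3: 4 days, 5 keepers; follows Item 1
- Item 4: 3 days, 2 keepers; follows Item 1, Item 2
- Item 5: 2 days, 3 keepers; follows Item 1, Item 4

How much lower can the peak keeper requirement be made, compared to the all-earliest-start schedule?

Early-start peak: d1:4  d2:7  d3:7  d4:7  d5:8  d6:3  d7:0  d8:0  d9:0  d10:0 ⇒ 8.
Leveled (Item 1@1, Item 2@1, Item 3@2, Item 4@6, Item 5@9): d1:4  d2:5  d3:5  d4:5  d5:5  d6:2  d7:2  d8:2  d9:3  d10:3 ⇒ 5.
Reduction 8 − 5 = 3.

3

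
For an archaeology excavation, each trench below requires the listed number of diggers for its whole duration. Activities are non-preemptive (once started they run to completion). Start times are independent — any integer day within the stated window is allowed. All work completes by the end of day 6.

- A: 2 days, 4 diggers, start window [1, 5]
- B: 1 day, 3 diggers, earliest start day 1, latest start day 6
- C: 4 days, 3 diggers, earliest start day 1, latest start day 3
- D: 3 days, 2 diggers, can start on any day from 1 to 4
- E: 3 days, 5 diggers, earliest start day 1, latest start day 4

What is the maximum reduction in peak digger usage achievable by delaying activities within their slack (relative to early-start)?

9

Early-start peak: d1:17  d2:14  d3:10  d4:3  d5:0  d6:0 ⇒ 17.
Leveled (A@1, B@3, C@3, D@1, E@4): d1:6  d2:6  d3:8  d4:8  d5:8  d6:8 ⇒ 8.
Reduction 17 − 8 = 9.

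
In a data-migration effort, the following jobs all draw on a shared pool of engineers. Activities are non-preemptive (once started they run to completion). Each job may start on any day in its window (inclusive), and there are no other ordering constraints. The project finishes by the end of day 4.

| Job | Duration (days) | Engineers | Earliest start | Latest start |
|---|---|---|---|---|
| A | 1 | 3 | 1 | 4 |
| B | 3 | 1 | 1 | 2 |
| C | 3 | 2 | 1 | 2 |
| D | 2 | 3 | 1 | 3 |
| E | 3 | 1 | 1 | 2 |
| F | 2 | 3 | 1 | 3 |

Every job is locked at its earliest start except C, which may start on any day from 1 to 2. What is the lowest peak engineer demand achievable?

11

C@1: d1:13  d2:10  d3:4  d4:0 → peak 13
C@2: d1:11  d2:10  d3:4  d4:2 → peak 11
Best is C@2, peak 11.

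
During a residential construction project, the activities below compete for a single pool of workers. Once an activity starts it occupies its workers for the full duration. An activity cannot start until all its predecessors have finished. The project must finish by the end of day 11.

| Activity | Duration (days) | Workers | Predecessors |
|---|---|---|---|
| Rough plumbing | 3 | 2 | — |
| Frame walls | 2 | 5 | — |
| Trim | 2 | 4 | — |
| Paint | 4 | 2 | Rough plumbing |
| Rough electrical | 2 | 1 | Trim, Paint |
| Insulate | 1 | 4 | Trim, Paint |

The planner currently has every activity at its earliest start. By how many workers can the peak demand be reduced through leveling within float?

5

Early-start peak: d1:11  d2:11  d3:2  d4:2  d5:2  d6:2  d7:2  d8:5  d9:1  d10:0  d11:0 ⇒ 11.
Leveled (Rough plumbing@1, Frame walls@4, Trim@1, Paint@6, Rough electrical@10, Insulate@10): d1:6  d2:6  d3:2  d4:5  d5:5  d6:2  d7:2  d8:2  d9:2  d10:5  d11:1 ⇒ 6.
Reduction 11 − 6 = 5.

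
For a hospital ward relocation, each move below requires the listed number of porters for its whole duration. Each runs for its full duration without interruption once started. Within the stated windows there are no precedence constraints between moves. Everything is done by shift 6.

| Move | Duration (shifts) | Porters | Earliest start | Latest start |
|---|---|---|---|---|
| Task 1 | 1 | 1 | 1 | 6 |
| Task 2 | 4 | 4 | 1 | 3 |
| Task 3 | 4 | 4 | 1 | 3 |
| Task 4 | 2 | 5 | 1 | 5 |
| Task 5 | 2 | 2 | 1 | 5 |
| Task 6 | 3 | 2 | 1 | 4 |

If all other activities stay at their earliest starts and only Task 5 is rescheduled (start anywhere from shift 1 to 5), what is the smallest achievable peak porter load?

16

Task 5@1: s1:18  s2:17  s3:10  s4:8  s5:0  s6:0 → peak 18
Task 5@2: s1:16  s2:17  s3:12  s4:8  s5:0  s6:0 → peak 17
Task 5@3: s1:16  s2:15  s3:12  s4:10  s5:0  s6:0 → peak 16
Task 5@4: s1:16  s2:15  s3:10  s4:10  s5:2  s6:0 → peak 16
Task 5@5: s1:16  s2:15  s3:10  s4:8  s5:2  s6:2 → peak 16
Best is Task 5@3, peak 16.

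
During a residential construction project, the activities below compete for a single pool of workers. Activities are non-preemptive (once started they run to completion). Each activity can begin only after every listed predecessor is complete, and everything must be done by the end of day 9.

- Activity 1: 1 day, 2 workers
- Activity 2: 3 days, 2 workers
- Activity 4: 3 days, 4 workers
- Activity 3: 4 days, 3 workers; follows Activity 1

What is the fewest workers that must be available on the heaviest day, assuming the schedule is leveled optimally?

Early-start (Activity 1@1, Activity 2@1, Activity 4@1, Activity 3@2) gives peak 9: d1:8  d2:9  d3:9  d4:3  d5:3  d6:0  d7:0  d8:0  d9:0.
Shift Activity 4→6.
Schedule Activity 1@1, Activity 2@1, Activity 4@6, Activity 3@2: d1:4  d2:5  d3:5  d4:3  d5:3  d6:4  d7:4  d8:4  d9:0 — peak 5.

5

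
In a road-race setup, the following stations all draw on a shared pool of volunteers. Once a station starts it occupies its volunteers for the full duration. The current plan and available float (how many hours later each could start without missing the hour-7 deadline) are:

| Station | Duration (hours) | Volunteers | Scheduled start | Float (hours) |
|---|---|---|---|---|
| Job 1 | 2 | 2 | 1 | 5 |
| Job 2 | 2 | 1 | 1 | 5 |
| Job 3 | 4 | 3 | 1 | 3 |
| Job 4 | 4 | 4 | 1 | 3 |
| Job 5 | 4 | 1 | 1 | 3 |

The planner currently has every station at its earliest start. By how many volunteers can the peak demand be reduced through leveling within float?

3

Early-start peak: h1:11  h2:11  h3:8  h4:8  h5:0  h6:0  h7:0 ⇒ 11.
Leveled (Job 1@1, Job 2@1, Job 3@1, Job 4@3, Job 5@1): h1:7  h2:7  h3:8  h4:8  h5:4  h6:4  h7:0 ⇒ 8.
Reduction 11 − 8 = 3.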